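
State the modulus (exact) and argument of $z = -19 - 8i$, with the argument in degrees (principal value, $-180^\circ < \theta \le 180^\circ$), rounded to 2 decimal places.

|z| = sqrt((-19)^2 + (-8)^2) = sqrt(425)
arg(z) = arctan(b/a) = arctan(-8/-19) (quadrant-adjusted) = -157.17°


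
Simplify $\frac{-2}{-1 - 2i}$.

Multiply numerator and denominator by conjugate (-1 + 2i):
= (-2)(-1 + 2i) / ((-1)^2 + (-2)^2)
= (2 - 4i) / 5
= 2/5 - (4/5)i


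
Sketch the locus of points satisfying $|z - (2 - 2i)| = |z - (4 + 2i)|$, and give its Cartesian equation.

|z - z1| = |z - z2| means z is equidistant from z1 and z2,
i.e. the perpendicular bisector of the segment from (2, -2) to (4, 2) (midpoint (3, 0)).
With z = x + yi, square both sides:
(x - 2)^2 + (y - (-2))^2 = (x - 4)^2 + (y - 2)^2
The x^2 and y^2 terms cancel: 4x + 8y = 20 - 8 = 12
Simplify: x + 2y = 3
Locus: Perpendicular bisector of the segment from (2, -2) to (4, 2): the line x + 2y = 3


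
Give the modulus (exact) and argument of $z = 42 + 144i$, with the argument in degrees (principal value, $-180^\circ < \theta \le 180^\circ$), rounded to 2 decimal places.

|z| = sqrt(42^2 + 144^2) = 150
arg(z) = arctan(b/a) = arctan(144/42) (quadrant-adjusted) = 73.74°


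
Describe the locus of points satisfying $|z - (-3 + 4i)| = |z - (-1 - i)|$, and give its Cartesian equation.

|z - z1| = |z - z2| means z is equidistant from z1 and z2,
i.e. the perpendicular bisector of the segment from (-3, 4) to (-1, -1) (midpoint (-2, 3/2)).
With z = x + yi, square both sides:
(x - (-3))^2 + (y - 4)^2 = (x - (-1))^2 + (y - (-1))^2
The x^2 and y^2 terms cancel: 4x + (-10)y = 2 - 25 = -23
Simplify: 4x - 10y = -23
Locus: Perpendicular bisector of the segment from (-3, 4) to (-1, -1): the line 4x - 10y = -23


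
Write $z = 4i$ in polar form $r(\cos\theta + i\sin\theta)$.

r = |z| = sqrt(a^2 + b^2) = sqrt((0)^2 + (4)^2) = sqrt(0 + 16) = sqrt(16) = 4
a = 0 and b > 0, so z lies on the positive imaginary axis: θ = 90°
z = 4(cos 90° + i sin 90°)


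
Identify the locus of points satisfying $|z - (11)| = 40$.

|z - z0| = r describes a circle centered at z0 with radius r
Here z0 = 11 and r = 40
Locus: Circle centered at (11, 0) with radius 40


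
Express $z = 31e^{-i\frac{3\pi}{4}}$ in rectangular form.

a = r cos θ = 31 * -sqrt(2)/2 = -31*sqrt(2)/2
b = r sin θ = 31 * -sqrt(2)/2 = -31*sqrt(2)/2
z = -31*sqrt(2)/2 - (31*sqrt(2)/2)i


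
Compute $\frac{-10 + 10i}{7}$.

Divisor is real, so divide each part by 7:
= -10/7 + (10/7)i


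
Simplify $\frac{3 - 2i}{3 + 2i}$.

Multiply numerator and denominator by conjugate (3 - 2i):
= (3 - 2i)(3 - 2i) / (3^2 + 2^2)
= (5 - 12i) / 13
= 5/13 - (12/13)i


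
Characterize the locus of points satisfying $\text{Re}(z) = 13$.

Re(z) = x where z = x + yi; the equation x = 13 is satisfied by all points with that x-coordinate
Locus: Vertical line x = 13


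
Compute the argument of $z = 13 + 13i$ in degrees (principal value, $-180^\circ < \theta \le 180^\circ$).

θ = arctan(b/a) = arctan(13/13) (quadrant-adjusted) = 45°


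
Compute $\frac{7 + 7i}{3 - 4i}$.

Multiply numerator and denominator by conjugate (3 + 4i):
= (7 + 7i)(3 + 4i) / (3^2 + (-4)^2)
= (-7 + 49i) / 25
= -7/25 + (49/25)i


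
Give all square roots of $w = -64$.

|w| = 64, arg(w) = 180°
Root modulus = 64^(1/2) = 8
Root arguments: θ_k = (180° + 360°k)/2 for k = 0, 1, ..., 1
Roots: 8i, -8i


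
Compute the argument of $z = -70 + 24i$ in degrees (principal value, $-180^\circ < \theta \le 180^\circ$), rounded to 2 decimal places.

θ = arctan(b/a) = arctan(24/-70) (quadrant-adjusted) = 161.08°


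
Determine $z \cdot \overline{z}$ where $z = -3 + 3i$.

z * conjugate(z) = |z|^2 = a^2 + b^2
= (-3)^2 + 3^2 = 18


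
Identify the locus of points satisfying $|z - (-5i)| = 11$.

|z - z0| = r describes a circle centered at z0 with radius r
Here z0 = -5i and r = 11
Locus: Circle centered at (0, -5) with radius 11


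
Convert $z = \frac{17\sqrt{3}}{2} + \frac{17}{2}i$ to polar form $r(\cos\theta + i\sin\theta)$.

r = |z| = sqrt(a^2 + b^2) = sqrt((17*sqrt(3)/2)^2 + (17/2)^2) = sqrt(867/4 + 289/4) = sqrt(289) = 17
θ = arctan(b/a) = arctan(8.5/14.7224) (quadrant-adjusted) = 30°
z = 17(cos 30° + i sin 30°)


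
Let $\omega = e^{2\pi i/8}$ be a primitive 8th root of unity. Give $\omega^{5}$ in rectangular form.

ω^5 = e^(2πi·5/8) = e^(i·5π/4)
= cos(5π/4) + i sin(5π/4)
= -sqrt(2)/2 - (sqrt(2)/2)i


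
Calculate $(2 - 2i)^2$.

(a + bi)^2 = a^2 - b^2 + 2abi
= 2^2 - (-2)^2 + 2*2*(-2)i
= -8i


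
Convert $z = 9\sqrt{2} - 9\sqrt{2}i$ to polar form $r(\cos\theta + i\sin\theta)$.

r = |z| = sqrt(a^2 + b^2) = sqrt((9*sqrt(2))^2 + (-9*sqrt(2))^2) = sqrt(162 + 162) = sqrt(324) = 18
θ = arctan(b/a) = arctan(-12.7279/12.7279) (quadrant-adjusted) = 315°
z = 18(cos 315° + i sin 315°)


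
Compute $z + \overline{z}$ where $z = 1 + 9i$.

z + conjugate(z) = (a + bi) + (a - bi) = 2a
= 2 * 1 = 2


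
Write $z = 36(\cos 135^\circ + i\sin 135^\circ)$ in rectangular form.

a = r cos θ = 36 * -sqrt(2)/2 = -18*sqrt(2)
b = r sin θ = 36 * sqrt(2)/2 = 18*sqrt(2)
z = -18*sqrt(2) + 18*sqrt(2)i


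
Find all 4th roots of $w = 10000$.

|w| = 10000, arg(w) = 0°
Root modulus = 10000^(1/4) = 10
Root arguments: θ_k = (0° + 360°k)/4 for k = 0, 1, ..., 3
Roots: 10, 10i, -10, -10i


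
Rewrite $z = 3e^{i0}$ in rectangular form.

a = r cos θ = 3 * 1 = 3
b = r sin θ = 3 * 0 = 0
z = 3


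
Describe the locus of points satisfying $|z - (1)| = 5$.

|z - z0| = r describes a circle centered at z0 with radius r
Here z0 = 1 and r = 5
Locus: Circle centered at (1, 0) with radius 5


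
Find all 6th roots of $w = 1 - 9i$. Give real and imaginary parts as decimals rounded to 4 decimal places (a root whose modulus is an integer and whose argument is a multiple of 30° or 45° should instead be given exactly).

|w| = sqrt(82) ≈ 9.055385, arg(w) ≈ 276.340192°
Root modulus = sqrt(82)^(1/6) ≈ 1.443725
Root arguments: θ_k = (arg(w) + 360°k)/6 for k = 0, 1, ..., 5
Compute each root as (root modulus)(cos θ_k + i sin θ_k) using full-precision intermediates, then round to 4 decimal places.
Roots: 1.0019 + 1.0395i, -0.3993 + 1.3874i, -1.4012 + 0.3479i, -1.0019 - 1.0395i, 0.3993 - 1.3874i, 1.4012 - 0.3479i


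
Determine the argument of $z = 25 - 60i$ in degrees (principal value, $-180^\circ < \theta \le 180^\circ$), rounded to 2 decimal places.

θ = arctan(b/a) = arctan(-60/25) (quadrant-adjusted) = -67.38°


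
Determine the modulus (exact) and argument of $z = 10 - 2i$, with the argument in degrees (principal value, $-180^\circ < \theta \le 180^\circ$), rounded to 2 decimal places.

|z| = sqrt(10^2 + (-2)^2) = sqrt(104)
arg(z) = arctan(b/a) = arctan(-2/10) (quadrant-adjusted) = -11.31°


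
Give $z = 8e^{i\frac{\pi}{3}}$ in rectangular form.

a = r cos θ = 8 * 1/2 = 4
b = r sin θ = 8 * sqrt(3)/2 = 4*sqrt(3)
z = 4 + 4*sqrt(3)i


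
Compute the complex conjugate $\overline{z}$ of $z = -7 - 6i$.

If z = a + bi, then conjugate(z) = a - bi
conjugate(-7 - 6i) = -7 + 6i


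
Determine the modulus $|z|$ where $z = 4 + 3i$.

|z| = sqrt(a^2 + b^2) = sqrt(4^2 + 3^2) = sqrt(25) = 5


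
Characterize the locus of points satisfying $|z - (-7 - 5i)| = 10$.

|z - z0| = r describes a circle centered at z0 with radius r
Here z0 = -7 - 5i and r = 10
Locus: Circle centered at (-7, -5) with radius 10


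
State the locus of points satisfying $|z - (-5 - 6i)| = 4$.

|z - z0| = r describes a circle centered at z0 with radius r
Here z0 = -5 - 6i and r = 4
Locus: Circle centered at (-5, -6) with radius 4


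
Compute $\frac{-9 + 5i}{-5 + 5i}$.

Multiply numerator and denominator by conjugate (-5 - 5i):
= (-9 + 5i)(-5 - 5i) / ((-5)^2 + 5^2)
= (70 + 20i) / 50
Divide through by 10: (7 + 2i) / 5
= 7/5 + (2/5)i


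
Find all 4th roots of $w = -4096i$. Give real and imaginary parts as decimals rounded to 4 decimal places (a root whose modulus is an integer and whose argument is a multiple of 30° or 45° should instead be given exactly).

|w| = 4096, arg(w) = 270°
Root modulus = 4096^(1/4) = 8
Root arguments: θ_k = (270° + 360°k)/4 for k = 0, 1, ..., 3
Compute each root as (root modulus)(cos θ_k + i sin θ_k) using full-precision intermediates, then round to 4 decimal places.
Roots: 3.0615 + 7.3910i, -7.3910 + 3.0615i, -3.0615 - 7.3910i, 7.3910 - 3.0615i


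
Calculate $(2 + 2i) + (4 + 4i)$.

(2 + 4) + (2 + 4)i = 6 + 6i


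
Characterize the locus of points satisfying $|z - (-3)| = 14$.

|z - z0| = r describes a circle centered at z0 with radius r
Here z0 = -3 and r = 14
Locus: Circle centered at (-3, 0) with radius 14


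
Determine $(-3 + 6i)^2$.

(a + bi)^2 = a^2 - b^2 + 2abi
= (-3)^2 - 6^2 + 2*(-3)*6i
= -27 - 36i


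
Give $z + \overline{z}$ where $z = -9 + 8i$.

z + conjugate(z) = (a + bi) + (a - bi) = 2a
= 2 * (-9) = -18


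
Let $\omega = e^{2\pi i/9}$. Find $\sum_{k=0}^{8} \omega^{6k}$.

Let ζ = ω^6 = e^(2πi·6/9). Since 9 ∤ 6, ζ ≠ 1.
Sum = Σ_{k=0}^{8} ζ^k = (ζ^9 - 1)/(ζ - 1) = (ω^{6·9} - 1)/(ζ - 1) = (1 - 1)/(ζ - 1) = 0


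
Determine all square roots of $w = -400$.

|w| = 400, arg(w) = 180°
Root modulus = 400^(1/2) = 20
Root arguments: θ_k = (180° + 360°k)/2 for k = 0, 1, ..., 1
Roots: 20i, -20i


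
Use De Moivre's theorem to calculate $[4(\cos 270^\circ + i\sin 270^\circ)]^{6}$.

By De Moivre: z^n = r^n(cos(nθ) + i sin(nθ))
= 4^6(cos(6*270°) + i sin(6*270°))
= 4096(cos 180° + i sin 180°)
= -4096


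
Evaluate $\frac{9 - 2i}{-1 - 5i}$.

Multiply numerator and denominator by conjugate (-1 + 5i):
= (9 - 2i)(-1 + 5i) / ((-1)^2 + (-5)^2)
= (1 + 47i) / 26
= 1/26 + (47/26)i


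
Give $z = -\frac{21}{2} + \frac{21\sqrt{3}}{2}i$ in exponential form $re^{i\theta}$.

r = |z| = sqrt((-21/2)^2 + (21*sqrt(3)/2)^2) = sqrt(441/4 + 1323/4) = sqrt(441) = 21
θ = arctan(b/a) = arctan(18.1865/-10.5) (quadrant-adjusted) = 120° = 2π/3
z = 21e^(i*2π/3)


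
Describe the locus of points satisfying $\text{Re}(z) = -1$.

Re(z) = x where z = x + yi; the equation x = -1 is satisfied by all points with that x-coordinate
Locus: Vertical line x = -1


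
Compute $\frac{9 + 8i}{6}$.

Divisor is real, so divide each part by 6:
= 3/2 + (4/3)i


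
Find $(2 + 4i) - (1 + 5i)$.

(2 - 1) + (4 - 5)i = 1 - i


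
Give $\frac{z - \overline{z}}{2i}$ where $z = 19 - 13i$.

z - conjugate(z) = 2bi
(z - conjugate(z))/(2i) = 2bi/(2i) = b = -13


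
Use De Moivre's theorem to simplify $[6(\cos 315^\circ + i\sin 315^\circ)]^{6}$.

By De Moivre: z^n = r^n(cos(nθ) + i sin(nθ))
= 6^6(cos(6*315°) + i sin(6*315°))
= 46656(cos 90° + i sin 90°)
= 46656i


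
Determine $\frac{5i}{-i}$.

Multiply numerator and denominator by conjugate (i):
= (5i)(i) / (0^2 + (-1)^2)
= (-5) / 1
= -5


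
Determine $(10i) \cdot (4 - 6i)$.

(a1*a2 - b1*b2) + (a1*b2 + b1*a2)i
= (0 - (-60)) + (0 + 40)i
= 60 + 40i


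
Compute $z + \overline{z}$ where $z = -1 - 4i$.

z + conjugate(z) = (a + bi) + (a - bi) = 2a
= 2 * (-1) = -2


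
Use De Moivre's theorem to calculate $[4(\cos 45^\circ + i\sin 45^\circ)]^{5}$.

By De Moivre: z^n = r^n(cos(nθ) + i sin(nθ))
= 4^5(cos(5*45°) + i sin(5*45°))
= 1024(cos 225° + i sin 225°)
= -512*sqrt(2) - 512*sqrt(2)i


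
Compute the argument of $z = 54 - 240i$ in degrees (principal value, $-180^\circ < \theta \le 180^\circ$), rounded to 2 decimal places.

θ = arctan(b/a) = arctan(-240/54) (quadrant-adjusted) = -77.32°


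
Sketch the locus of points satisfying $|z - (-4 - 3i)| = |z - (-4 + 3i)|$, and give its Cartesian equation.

|z - z1| = |z - z2| means z is equidistant from z1 and z2,
i.e. the perpendicular bisector of the segment from (-4, -3) to (-4, 3) (midpoint (-4, 0)).
With z = x + yi, square both sides:
(x - (-4))^2 + (y - (-3))^2 = (x - (-4))^2 + (y - 3)^2
The x^2 and y^2 terms cancel: 0x + 12y = 25 - 25 = 0
Simplify: y = 0
Locus: Perpendicular bisector of the segment from (-4, -3) to (-4, 3): the line y = 0


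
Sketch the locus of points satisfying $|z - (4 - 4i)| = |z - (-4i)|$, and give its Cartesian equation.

|z - z1| = |z - z2| means z is equidistant from z1 and z2,
i.e. the perpendicular bisector of the segment from (4, -4) to (0, -4) (midpoint (2, -4)).
With z = x + yi, square both sides:
(x - 4)^2 + (y - (-4))^2 = (x - 0)^2 + (y - (-4))^2
The x^2 and y^2 terms cancel: -8x + 0y = 16 - 32 = -16
Simplify: x = 2
Locus: Perpendicular bisector of the segment from (4, -4) to (0, -4): the line x = 2


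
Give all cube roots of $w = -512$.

|w| = 512, arg(w) = 180°
Root modulus = 512^(1/3) = 8
Root arguments: θ_k = (180° + 360°k)/3 for k = 0, 1, ..., 2
Roots: 4 + 4*sqrt(3)i, -8, 4 - 4*sqrt(3)i


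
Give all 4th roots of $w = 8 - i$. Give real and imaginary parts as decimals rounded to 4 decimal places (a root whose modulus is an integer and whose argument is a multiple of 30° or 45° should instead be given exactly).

|w| = sqrt(65) ≈ 8.062258, arg(w) ≈ 352.874984°
Root modulus = sqrt(65)^(1/4) ≈ 1.685055
Root arguments: θ_k = (arg(w) + 360°k)/4 for k = 0, 1, ..., 3
Compute each root as (root modulus)(cos θ_k + i sin θ_k) using full-precision intermediates, then round to 4 decimal places.
Roots: 0.0524 + 1.6842i, -1.6842 + 0.0524i, -0.0524 - 1.6842i, 1.6842 - 0.0524i


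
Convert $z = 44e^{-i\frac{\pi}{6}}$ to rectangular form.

a = r cos θ = 44 * sqrt(3)/2 = 22*sqrt(3)
b = r sin θ = 44 * -1/2 = -22
z = 22*sqrt(3) - 22i


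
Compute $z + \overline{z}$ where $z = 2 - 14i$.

z + conjugate(z) = (a + bi) + (a - bi) = 2a
= 2 * 2 = 4


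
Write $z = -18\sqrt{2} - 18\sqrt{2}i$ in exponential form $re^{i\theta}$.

r = |z| = sqrt((-18*sqrt(2))^2 + (-18*sqrt(2))^2) = sqrt(648 + 648) = sqrt(1296) = 36
θ = arctan(b/a) = arctan(-25.4558/-25.4558) (quadrant-adjusted) = 225° = 5π/4
z = 36e^(i*5π/4)


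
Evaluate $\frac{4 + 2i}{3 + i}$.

Multiply numerator and denominator by conjugate (3 - i):
= (4 + 2i)(3 - i) / (3^2 + 1^2)
= (14 + 2i) / 10
Divide through by 2: (7 + i) / 5
= 7/5 + (1/5)i


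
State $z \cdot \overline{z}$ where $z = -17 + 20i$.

z * conjugate(z) = |z|^2 = a^2 + b^2
= (-17)^2 + 20^2 = 689


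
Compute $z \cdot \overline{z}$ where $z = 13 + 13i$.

z * conjugate(z) = |z|^2 = a^2 + b^2
= 13^2 + 13^2 = 338


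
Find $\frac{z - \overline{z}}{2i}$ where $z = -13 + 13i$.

z - conjugate(z) = 2bi
(z - conjugate(z))/(2i) = 2bi/(2i) = b = 13


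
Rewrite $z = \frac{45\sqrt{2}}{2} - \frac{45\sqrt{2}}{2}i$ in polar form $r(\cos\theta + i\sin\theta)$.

r = |z| = sqrt(a^2 + b^2) = sqrt((45*sqrt(2)/2)^2 + (-45*sqrt(2)/2)^2) = sqrt(2025/2 + 2025/2) = sqrt(2025) = 45
θ = arctan(b/a) = arctan(-31.8198/31.8198) (quadrant-adjusted) = 315°
z = 45(cos 315° + i sin 315°)


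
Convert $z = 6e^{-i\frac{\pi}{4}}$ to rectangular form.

a = r cos θ = 6 * sqrt(2)/2 = 3*sqrt(2)
b = r sin θ = 6 * -sqrt(2)/2 = -3*sqrt(2)
z = 3*sqrt(2) - 3*sqrt(2)i


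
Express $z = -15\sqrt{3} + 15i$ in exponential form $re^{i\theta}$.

r = |z| = sqrt((-15*sqrt(3))^2 + (15)^2) = sqrt(675 + 225) = sqrt(900) = 30
θ = arctan(b/a) = arctan(15/-25.9808) (quadrant-adjusted) = 150° = 5π/6
z = 30e^(i*5π/6)


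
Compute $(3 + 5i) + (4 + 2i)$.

(3 + 4) + (5 + 2)i = 7 + 7i


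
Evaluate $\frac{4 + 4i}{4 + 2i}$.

Multiply numerator and denominator by conjugate (4 - 2i):
= (4 + 4i)(4 - 2i) / (4^2 + 2^2)
= (24 + 8i) / 20
Divide through by 4: (6 + 2i) / 5
= 6/5 + (2/5)i


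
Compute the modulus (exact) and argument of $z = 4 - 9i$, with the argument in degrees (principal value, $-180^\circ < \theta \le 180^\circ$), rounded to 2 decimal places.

|z| = sqrt(4^2 + (-9)^2) = sqrt(97)
arg(z) = arctan(b/a) = arctan(-9/4) (quadrant-adjusted) = -66.04°


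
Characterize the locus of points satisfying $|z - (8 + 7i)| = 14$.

|z - z0| = r describes a circle centered at z0 with radius r
Here z0 = 8 + 7i and r = 14
Locus: Circle centered at (8, 7) with radius 14


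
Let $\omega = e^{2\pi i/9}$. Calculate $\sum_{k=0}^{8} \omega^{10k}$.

Let ζ = ω^10 = e^(2πi·10/9). Since 9 ∤ 10, ζ ≠ 1.
Sum = Σ_{k=0}^{8} ζ^k = (ζ^9 - 1)/(ζ - 1) = (ω^{10·9} - 1)/(ζ - 1) = (1 - 1)/(ζ - 1) = 0


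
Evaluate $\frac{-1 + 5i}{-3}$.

Divisor is real, so divide each part by -3:
= 1/3 - (5/3)i


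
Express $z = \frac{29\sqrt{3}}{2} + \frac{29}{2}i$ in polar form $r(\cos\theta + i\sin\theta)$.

r = |z| = sqrt(a^2 + b^2) = sqrt((29*sqrt(3)/2)^2 + (29/2)^2) = sqrt(2523/4 + 841/4) = sqrt(841) = 29
θ = arctan(b/a) = arctan(14.5/25.1147) (quadrant-adjusted) = 30°
z = 29(cos 30° + i sin 30°)


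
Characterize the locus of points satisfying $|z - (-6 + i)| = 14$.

|z - z0| = r describes a circle centered at z0 with radius r
Here z0 = -6 + i and r = 14
Locus: Circle centered at (-6, 1) with radius 14


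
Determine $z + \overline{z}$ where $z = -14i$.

z + conjugate(z) = (a + bi) + (a - bi) = 2a
= 2 * 0 = 0


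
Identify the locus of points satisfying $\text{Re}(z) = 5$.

Re(z) = x where z = x + yi; the equation x = 5 is satisfied by all points with that x-coordinate
Locus: Vertical line x = 5


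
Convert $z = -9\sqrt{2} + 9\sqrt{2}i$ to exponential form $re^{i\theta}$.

r = |z| = sqrt((-9*sqrt(2))^2 + (9*sqrt(2))^2) = sqrt(162 + 162) = sqrt(324) = 18
θ = arctan(b/a) = arctan(12.7279/-12.7279) (quadrant-adjusted) = 135° = 3π/4
z = 18e^(i*3π/4)


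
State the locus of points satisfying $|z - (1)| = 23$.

|z - z0| = r describes a circle centered at z0 with radius r
Here z0 = 1 and r = 23
Locus: Circle centered at (1, 0) with radius 23


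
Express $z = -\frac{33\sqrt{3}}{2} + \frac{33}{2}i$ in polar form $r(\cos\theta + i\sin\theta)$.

r = |z| = sqrt(a^2 + b^2) = sqrt((-33*sqrt(3)/2)^2 + (33/2)^2) = sqrt(3267/4 + 1089/4) = sqrt(1089) = 33
θ = arctan(b/a) = arctan(16.5/-28.5788) (quadrant-adjusted) = 150°
z = 33(cos 150° + i sin 150°)


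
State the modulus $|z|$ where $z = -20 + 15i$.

|z| = sqrt(a^2 + b^2) = sqrt((-20)^2 + 15^2) = sqrt(625) = 25


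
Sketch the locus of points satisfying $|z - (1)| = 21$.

|z - z0| = r describes a circle centered at z0 with radius r
Here z0 = 1 and r = 21
Locus: Circle centered at (1, 0) with radius 21


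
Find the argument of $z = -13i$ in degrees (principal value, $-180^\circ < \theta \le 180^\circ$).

a = 0 and b < 0, so z lies on the negative imaginary axis: θ = -90°


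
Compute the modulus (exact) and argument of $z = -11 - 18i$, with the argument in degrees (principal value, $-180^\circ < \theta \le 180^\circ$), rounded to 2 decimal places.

|z| = sqrt((-11)^2 + (-18)^2) = sqrt(445)
arg(z) = arctan(b/a) = arctan(-18/-11) (quadrant-adjusted) = -121.43°


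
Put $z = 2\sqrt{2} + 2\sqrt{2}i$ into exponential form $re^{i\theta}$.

r = |z| = sqrt((2*sqrt(2))^2 + (2*sqrt(2))^2) = sqrt(8 + 8) = sqrt(16) = 4
θ = arctan(b/a) = arctan(2.8284/2.8284) (quadrant-adjusted) = 45° = π/4
z = 4e^(i*π/4)


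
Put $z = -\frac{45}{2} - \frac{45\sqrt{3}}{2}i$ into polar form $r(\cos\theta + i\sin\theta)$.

r = |z| = sqrt(a^2 + b^2) = sqrt((-45/2)^2 + (-45*sqrt(3)/2)^2) = sqrt(2025/4 + 6075/4) = sqrt(2025) = 45
θ = arctan(b/a) = arctan(-38.9711/-22.5) (quadrant-adjusted) = 240°
z = 45(cos 240° + i sin 240°)


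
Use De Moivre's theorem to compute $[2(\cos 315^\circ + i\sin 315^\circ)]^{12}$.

By De Moivre: z^n = r^n(cos(nθ) + i sin(nθ))
= 2^12(cos(12*315°) + i sin(12*315°))
= 4096(cos 180° + i sin 180°)
= -4096


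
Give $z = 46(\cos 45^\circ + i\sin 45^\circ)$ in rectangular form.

a = r cos θ = 46 * sqrt(2)/2 = 23*sqrt(2)
b = r sin θ = 46 * sqrt(2)/2 = 23*sqrt(2)
z = 23*sqrt(2) + 23*sqrt(2)i


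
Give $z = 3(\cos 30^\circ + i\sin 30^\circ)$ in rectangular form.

a = r cos θ = 3 * sqrt(3)/2 = 3*sqrt(3)/2
b = r sin θ = 3 * 1/2 = 3/2
z = 3*sqrt(3)/2 + (3/2)i


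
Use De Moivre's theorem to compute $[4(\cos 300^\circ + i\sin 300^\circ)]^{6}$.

By De Moivre: z^n = r^n(cos(nθ) + i sin(nθ))
= 4^6(cos(6*300°) + i sin(6*300°))
= 4096(cos 0° + i sin 0°)
= 4096


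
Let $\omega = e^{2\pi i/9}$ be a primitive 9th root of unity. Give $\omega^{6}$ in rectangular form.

ω^6 = e^(2πi·6/9) = e^(i·4π/3)
= cos(4π/3) + i sin(4π/3)
= -1/2 - (sqrt(3)/2)i


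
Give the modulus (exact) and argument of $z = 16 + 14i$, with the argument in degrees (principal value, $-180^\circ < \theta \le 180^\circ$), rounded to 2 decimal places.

|z| = sqrt(16^2 + 14^2) = sqrt(452)
arg(z) = arctan(b/a) = arctan(14/16) (quadrant-adjusted) = 41.19°


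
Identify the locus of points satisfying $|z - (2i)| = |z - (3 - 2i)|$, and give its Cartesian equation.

|z - z1| = |z - z2| means z is equidistant from z1 and z2,
i.e. the perpendicular bisector of the segment from (0, 2) to (3, -2) (midpoint (3/2, 0)).
With z = x + yi, square both sides:
(x - 0)^2 + (y - 2)^2 = (x - 3)^2 + (y - (-2))^2
The x^2 and y^2 terms cancel: 6x + (-8)y = 13 - 4 = 9
Simplify: 6x - 8y = 9
Locus: Perpendicular bisector of the segment from (0, 2) to (3, -2): the line 6x - 8y = 9


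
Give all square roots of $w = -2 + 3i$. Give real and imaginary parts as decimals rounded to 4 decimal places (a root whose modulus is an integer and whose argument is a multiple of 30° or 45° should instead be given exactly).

|w| = sqrt(13) ≈ 3.605551, arg(w) ≈ 123.690068°
Root modulus = sqrt(13)^(1/2) ≈ 1.898829
Root arguments: θ_k = (arg(w) + 360°k)/2 for k = 0, 1, ..., 1
Compute each root as (root modulus)(cos θ_k + i sin θ_k) using full-precision intermediates, then round to 4 decimal places.
Roots: 0.8960 + 1.6741i, -0.8960 - 1.6741i


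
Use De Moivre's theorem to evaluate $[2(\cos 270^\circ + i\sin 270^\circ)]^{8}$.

By De Moivre: z^n = r^n(cos(nθ) + i sin(nθ))
= 2^8(cos(8*270°) + i sin(8*270°))
= 256(cos 0° + i sin 0°)
= 256


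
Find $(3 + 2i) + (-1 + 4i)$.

(3 + (-1)) + (2 + 4)i = 2 + 6i


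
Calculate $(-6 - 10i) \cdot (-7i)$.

(a1*a2 - b1*b2) + (a1*b2 + b1*a2)i
= (0 - 70) + (42 + 0)i
= -70 + 42i


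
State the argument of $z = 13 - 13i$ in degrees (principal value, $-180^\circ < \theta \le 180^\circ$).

θ = arctan(b/a) = arctan(-13/13) (quadrant-adjusted) = -45°


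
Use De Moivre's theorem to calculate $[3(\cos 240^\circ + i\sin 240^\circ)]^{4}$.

By De Moivre: z^n = r^n(cos(nθ) + i sin(nθ))
= 3^4(cos(4*240°) + i sin(4*240°))
= 81(cos 240° + i sin 240°)
= -81/2 - (81*sqrt(3)/2)i


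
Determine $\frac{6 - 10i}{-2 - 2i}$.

Multiply numerator and denominator by conjugate (-2 + 2i):
= (6 - 10i)(-2 + 2i) / ((-2)^2 + (-2)^2)
= (8 + 32i) / 8
= 1 + 4i


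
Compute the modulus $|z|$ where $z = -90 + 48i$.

|z| = sqrt(a^2 + b^2) = sqrt((-90)^2 + 48^2) = sqrt(10404) = 102


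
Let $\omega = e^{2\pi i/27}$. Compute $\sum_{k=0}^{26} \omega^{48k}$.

Let ζ = ω^48 = e^(2πi·48/27). Since 27 ∤ 48, ζ ≠ 1.
Sum = Σ_{k=0}^{26} ζ^k = (ζ^27 - 1)/(ζ - 1) = (ω^{48·27} - 1)/(ζ - 1) = (1 - 1)/(ζ - 1) = 0


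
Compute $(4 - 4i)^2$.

(a + bi)^2 = a^2 - b^2 + 2abi
= 4^2 - (-4)^2 + 2*4*(-4)i
= -32i


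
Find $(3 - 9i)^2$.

(a + bi)^2 = a^2 - b^2 + 2abi
= 3^2 - (-9)^2 + 2*3*(-9)i
= -72 - 54i


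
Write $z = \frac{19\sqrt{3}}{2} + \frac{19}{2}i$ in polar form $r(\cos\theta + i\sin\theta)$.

r = |z| = sqrt(a^2 + b^2) = sqrt((19*sqrt(3)/2)^2 + (19/2)^2) = sqrt(1083/4 + 361/4) = sqrt(361) = 19
θ = arctan(b/a) = arctan(9.5/16.4545) (quadrant-adjusted) = 30°
z = 19(cos 30° + i sin 30°)


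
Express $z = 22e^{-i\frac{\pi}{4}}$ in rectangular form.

a = r cos θ = 22 * sqrt(2)/2 = 11*sqrt(2)
b = r sin θ = 22 * -sqrt(2)/2 = -11*sqrt(2)
z = 11*sqrt(2) - 11*sqrt(2)i


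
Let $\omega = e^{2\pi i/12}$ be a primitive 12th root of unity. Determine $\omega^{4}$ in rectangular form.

ω^4 = e^(2πi·4/12) = e^(i·2π/3)
= cos(2π/3) + i sin(2π/3)
= -1/2 + (sqrt(3)/2)i


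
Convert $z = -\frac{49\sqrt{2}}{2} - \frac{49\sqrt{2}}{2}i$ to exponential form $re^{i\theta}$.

r = |z| = sqrt((-49*sqrt(2)/2)^2 + (-49*sqrt(2)/2)^2) = sqrt(2401/2 + 2401/2) = sqrt(2401) = 49
θ = arctan(b/a) = arctan(-34.6482/-34.6482) (quadrant-adjusted) = 225° = 5π/4
z = 49e^(i*5π/4)


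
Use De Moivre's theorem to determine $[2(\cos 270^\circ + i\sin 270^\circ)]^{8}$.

By De Moivre: z^n = r^n(cos(nθ) + i sin(nθ))
= 2^8(cos(8*270°) + i sin(8*270°))
= 256(cos 0° + i sin 0°)
= 256


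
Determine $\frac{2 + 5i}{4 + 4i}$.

Multiply numerator and denominator by conjugate (4 - 4i):
= (2 + 5i)(4 - 4i) / (4^2 + 4^2)
= (28 + 12i) / 32
Divide through by 4: (7 + 3i) / 8
= 7/8 + (3/8)i


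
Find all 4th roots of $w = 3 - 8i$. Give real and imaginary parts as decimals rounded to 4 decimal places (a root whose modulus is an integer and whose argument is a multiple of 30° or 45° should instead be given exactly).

|w| = sqrt(73) ≈ 8.544004, arg(w) ≈ 290.556045°
Root modulus = sqrt(73)^(1/4) ≈ 1.709682
Root arguments: θ_k = (arg(w) + 360°k)/4 for k = 0, 1, ..., 3
Compute each root as (root modulus)(cos θ_k + i sin θ_k) using full-precision intermediates, then round to 4 decimal places.
Roots: 0.5102 + 1.6318i, -1.6318 + 0.5102i, -0.5102 - 1.6318i, 1.6318 - 0.5102i


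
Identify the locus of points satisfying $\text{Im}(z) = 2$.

Im(z) = y where z = x + yi; the equation y = 2 is satisfied by all points with that y-coordinate
Locus: Horizontal line y = 2


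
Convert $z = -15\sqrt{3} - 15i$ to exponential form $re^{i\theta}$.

r = |z| = sqrt((-15*sqrt(3))^2 + (-15)^2) = sqrt(675 + 225) = sqrt(900) = 30
θ = arctan(b/a) = arctan(-15/-25.9808) (quadrant-adjusted) = -150° = -5π/6
z = 30e^(-i*5π/6)


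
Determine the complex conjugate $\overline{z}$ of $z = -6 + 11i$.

If z = a + bi, then conjugate(z) = a - bi
conjugate(-6 + 11i) = -6 - 11i


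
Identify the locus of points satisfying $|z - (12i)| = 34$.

|z - z0| = r describes a circle centered at z0 with radius r
Here z0 = 12i and r = 34
Locus: Circle centered at (0, 12) with radius 34


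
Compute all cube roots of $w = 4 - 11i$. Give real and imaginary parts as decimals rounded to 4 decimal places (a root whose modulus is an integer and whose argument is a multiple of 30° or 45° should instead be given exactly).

|w| = sqrt(137) ≈ 11.704700, arg(w) ≈ 289.983107°
Root modulus = sqrt(137)^(1/3) ≈ 2.270493
Root arguments: θ_k = (arg(w) + 360°k)/3 for k = 0, 1, ..., 2
Compute each root as (root modulus)(cos θ_k + i sin θ_k) using full-precision intermediates, then round to 4 decimal places.
Roots: -0.2634 + 2.2552i, -1.8213 - 1.3557i, 2.0847 - 0.8995i


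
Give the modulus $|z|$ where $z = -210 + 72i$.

|z| = sqrt(a^2 + b^2) = sqrt((-210)^2 + 72^2) = sqrt(49284) = 222


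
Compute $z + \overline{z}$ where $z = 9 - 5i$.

z + conjugate(z) = (a + bi) + (a - bi) = 2a
= 2 * 9 = 18


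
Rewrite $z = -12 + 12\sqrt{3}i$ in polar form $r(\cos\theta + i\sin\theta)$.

r = |z| = sqrt(a^2 + b^2) = sqrt((-12)^2 + (12*sqrt(3))^2) = sqrt(144 + 432) = sqrt(576) = 24
θ = arctan(b/a) = arctan(20.7846/-12) (quadrant-adjusted) = 120°
z = 24(cos 120° + i sin 120°)


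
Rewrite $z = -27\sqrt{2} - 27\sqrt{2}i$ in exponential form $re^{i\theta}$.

r = |z| = sqrt((-27*sqrt(2))^2 + (-27*sqrt(2))^2) = sqrt(1458 + 1458) = sqrt(2916) = 54
θ = arctan(b/a) = arctan(-38.1838/-38.1838) (quadrant-adjusted) = -135° = -3π/4
z = 54e^(-i*3π/4)


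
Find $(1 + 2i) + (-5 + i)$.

(1 + (-5)) + (2 + 1)i = -4 + 3i


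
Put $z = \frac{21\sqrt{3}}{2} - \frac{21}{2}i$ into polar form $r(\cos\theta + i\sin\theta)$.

r = |z| = sqrt(a^2 + b^2) = sqrt((21*sqrt(3)/2)^2 + (-21/2)^2) = sqrt(1323/4 + 441/4) = sqrt(441) = 21
θ = arctan(b/a) = arctan(-10.5/18.1865) (quadrant-adjusted) = 330°
z = 21(cos 330° + i sin 330°)


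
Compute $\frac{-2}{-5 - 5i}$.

Multiply numerator and denominator by conjugate (-5 + 5i):
= (-2)(-5 + 5i) / ((-5)^2 + (-5)^2)
= (10 - 10i) / 50
Divide through by 10: (1 - i) / 5
= 1/5 - (1/5)i


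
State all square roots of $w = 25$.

|w| = 25, arg(w) = 0°
Root modulus = 25^(1/2) = 5
Root arguments: θ_k = (0° + 360°k)/2 for k = 0, 1, ..., 1
Roots: 5, -5


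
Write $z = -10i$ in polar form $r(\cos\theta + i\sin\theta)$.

r = |z| = sqrt(a^2 + b^2) = sqrt((0)^2 + (-10)^2) = sqrt(0 + 100) = sqrt(100) = 10
a = 0 and b < 0, so z lies on the negative imaginary axis: θ = 270°
z = 10(cos 270° + i sin 270°)


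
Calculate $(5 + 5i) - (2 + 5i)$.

(5 - 2) + (5 - 5)i = 3


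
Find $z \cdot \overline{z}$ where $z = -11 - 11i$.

z * conjugate(z) = |z|^2 = a^2 + b^2
= (-11)^2 + (-11)^2 = 242


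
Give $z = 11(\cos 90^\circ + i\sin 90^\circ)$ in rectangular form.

a = r cos θ = 11 * 0 = 0
b = r sin θ = 11 * 1 = 11
z = 11i


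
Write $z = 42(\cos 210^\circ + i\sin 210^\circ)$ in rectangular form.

a = r cos θ = 42 * -sqrt(3)/2 = -21*sqrt(3)
b = r sin θ = 42 * -1/2 = -21
z = -21*sqrt(3) - 21i


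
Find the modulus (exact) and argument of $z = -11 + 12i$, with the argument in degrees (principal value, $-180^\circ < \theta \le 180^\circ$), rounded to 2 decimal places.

|z| = sqrt((-11)^2 + 12^2) = sqrt(265)
arg(z) = arctan(b/a) = arctan(12/-11) (quadrant-adjusted) = 132.51°


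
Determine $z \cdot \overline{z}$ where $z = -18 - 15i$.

z * conjugate(z) = |z|^2 = a^2 + b^2
= (-18)^2 + (-15)^2 = 549


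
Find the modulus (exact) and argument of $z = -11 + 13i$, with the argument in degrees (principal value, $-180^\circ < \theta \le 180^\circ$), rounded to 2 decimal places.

|z| = sqrt((-11)^2 + 13^2) = sqrt(290)
arg(z) = arctan(b/a) = arctan(13/-11) (quadrant-adjusted) = 130.24°


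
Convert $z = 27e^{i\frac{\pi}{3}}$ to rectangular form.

a = r cos θ = 27 * 1/2 = 27/2
b = r sin θ = 27 * sqrt(3)/2 = 27*sqrt(3)/2
z = 27/2 + (27*sqrt(3)/2)i


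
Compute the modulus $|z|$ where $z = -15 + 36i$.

|z| = sqrt(a^2 + b^2) = sqrt((-15)^2 + 36^2) = sqrt(1521) = 39


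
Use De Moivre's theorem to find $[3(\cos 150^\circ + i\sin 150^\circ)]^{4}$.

By De Moivre: z^n = r^n(cos(nθ) + i sin(nθ))
= 3^4(cos(4*150°) + i sin(4*150°))
= 81(cos 240° + i sin 240°)
= -81/2 - (81*sqrt(3)/2)i


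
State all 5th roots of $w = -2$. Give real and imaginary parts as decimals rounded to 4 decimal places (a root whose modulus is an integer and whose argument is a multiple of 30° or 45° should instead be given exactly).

|w| = 2, arg(w) = 180°
Root modulus = 2^(1/5) ≈ 1.148698
Root arguments: θ_k = (180° + 360°k)/5 for k = 0, 1, ..., 4
Compute each root as (root modulus)(cos θ_k + i sin θ_k) using full-precision intermediates, then round to 4 decimal places.
Roots: 0.9293 + 0.6752i, -0.3550 + 1.0925i, -1.1487, -0.3550 - 1.0925i, 0.9293 - 0.6752i


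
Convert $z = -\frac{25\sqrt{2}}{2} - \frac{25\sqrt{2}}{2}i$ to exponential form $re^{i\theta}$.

r = |z| = sqrt((-25*sqrt(2)/2)^2 + (-25*sqrt(2)/2)^2) = sqrt(625/2 + 625/2) = sqrt(625) = 25
θ = arctan(b/a) = arctan(-17.6777/-17.6777) (quadrant-adjusted) = -135° = -3π/4
z = 25e^(-i*3π/4)


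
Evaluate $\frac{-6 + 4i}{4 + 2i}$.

Multiply numerator and denominator by conjugate (4 - 2i):
= (-6 + 4i)(4 - 2i) / (4^2 + 2^2)
= (-16 + 28i) / 20
Divide through by 4: (-4 + 7i) / 5
= -4/5 + (7/5)i


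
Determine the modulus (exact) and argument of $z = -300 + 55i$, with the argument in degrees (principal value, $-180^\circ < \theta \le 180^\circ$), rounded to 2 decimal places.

|z| = sqrt((-300)^2 + 55^2) = 305
arg(z) = arctan(b/a) = arctan(55/-300) (quadrant-adjusted) = 169.61°


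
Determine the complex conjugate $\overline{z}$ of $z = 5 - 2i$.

If z = a + bi, then conjugate(z) = a - bi
conjugate(5 - 2i) = 5 + 2i


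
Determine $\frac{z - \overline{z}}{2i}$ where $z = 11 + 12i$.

z - conjugate(z) = 2bi
(z - conjugate(z))/(2i) = 2bi/(2i) = b = 12


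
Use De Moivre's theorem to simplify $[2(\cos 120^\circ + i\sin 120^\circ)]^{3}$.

By De Moivre: z^n = r^n(cos(nθ) + i sin(nθ))
= 2^3(cos(3*120°) + i sin(3*120°))
= 8(cos 0° + i sin 0°)
= 8


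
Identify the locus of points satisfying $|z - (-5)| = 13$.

|z - z0| = r describes a circle centered at z0 with radius r
Here z0 = -5 and r = 13
Locus: Circle centered at (-5, 0) with radius 13


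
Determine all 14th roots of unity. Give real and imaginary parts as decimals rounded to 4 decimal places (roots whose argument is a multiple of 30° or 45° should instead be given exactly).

ω_k = e^(2πik/14) = cos(2πk/14) + i sin(2πk/14) for k = 0, 1, ..., 13
Roots: 1, 0.9010 + 0.4339i, 0.6235 + 0.7818i, 0.2225 + 0.9749i, -0.2225 + 0.9749i, -0.6235 + 0.7818i, -0.9010 + 0.4339i, -1, -0.9010 - 0.4339i, -0.6235 - 0.7818i, -0.2225 - 0.9749i, 0.2225 - 0.9749i, 0.6235 - 0.7818i, 0.9010 - 0.4339i


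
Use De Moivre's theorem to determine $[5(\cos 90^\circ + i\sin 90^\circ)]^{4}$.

By De Moivre: z^n = r^n(cos(nθ) + i sin(nθ))
= 5^4(cos(4*90°) + i sin(4*90°))
= 625(cos 0° + i sin 0°)
= 625


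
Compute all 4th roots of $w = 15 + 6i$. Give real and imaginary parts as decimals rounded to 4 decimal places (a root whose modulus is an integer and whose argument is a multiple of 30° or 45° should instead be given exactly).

|w| = sqrt(261) ≈ 16.155494, arg(w) ≈ 21.801409°
Root modulus = sqrt(261)^(1/4) ≈ 2.004842
Root arguments: θ_k = (arg(w) + 360°k)/4 for k = 0, 1, ..., 3
Compute each root as (root modulus)(cos θ_k + i sin θ_k) using full-precision intermediates, then round to 4 decimal places.
Roots: 1.9958 + 0.1904i, -0.1904 + 1.9958i, -1.9958 - 0.1904i, 0.1904 - 1.9958i


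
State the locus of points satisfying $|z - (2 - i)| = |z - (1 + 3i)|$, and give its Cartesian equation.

|z - z1| = |z - z2| means z is equidistant from z1 and z2,
i.e. the perpendicular bisector of the segment from (2, -1) to (1, 3) (midpoint (3/2, 1)).
With z = x + yi, square both sides:
(x - 2)^2 + (y - (-1))^2 = (x - 1)^2 + (y - 3)^2
The x^2 and y^2 terms cancel: -2x + 8y = 10 - 5 = 5
Simplify: 2x - 8y = -5
Locus: Perpendicular bisector of the segment from (2, -1) to (1, 3): the line 2x - 8y = -5


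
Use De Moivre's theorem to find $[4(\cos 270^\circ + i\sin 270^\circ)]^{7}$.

By De Moivre: z^n = r^n(cos(nθ) + i sin(nθ))
= 4^7(cos(7*270°) + i sin(7*270°))
= 16384(cos 90° + i sin 90°)
= 16384i


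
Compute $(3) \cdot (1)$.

(a1*a2 - b1*b2) + (a1*b2 + b1*a2)i
= (3 - 0) + (0 + 0)i
= 3


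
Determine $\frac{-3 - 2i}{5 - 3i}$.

Multiply numerator and denominator by conjugate (5 + 3i):
= (-3 - 2i)(5 + 3i) / (5^2 + (-3)^2)
= (-9 - 19i) / 34
= -9/34 - (19/34)i


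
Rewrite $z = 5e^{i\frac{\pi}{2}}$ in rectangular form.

a = r cos θ = 5 * 0 = 0
b = r sin θ = 5 * 1 = 5
z = 5i


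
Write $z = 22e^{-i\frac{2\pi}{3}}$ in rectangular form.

a = r cos θ = 22 * -1/2 = -11
b = r sin θ = 22 * -sqrt(3)/2 = -11*sqrt(3)
z = -11 - 11*sqrt(3)i


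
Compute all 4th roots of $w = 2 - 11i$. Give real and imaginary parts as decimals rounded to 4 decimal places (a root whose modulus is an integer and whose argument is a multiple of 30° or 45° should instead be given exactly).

|w| = sqrt(125) ≈ 11.180340, arg(w) ≈ 280.304846°
Root modulus = sqrt(125)^(1/4) ≈ 1.828579
Root arguments: θ_k = (arg(w) + 360°k)/4 for k = 0, 1, ..., 3
Compute each root as (root modulus)(cos θ_k + i sin θ_k) using full-precision intermediates, then round to 4 decimal places.
Roots: 0.6231 + 1.7191i, -1.7191 + 0.6231i, -0.6231 - 1.7191i, 1.7191 - 0.6231i


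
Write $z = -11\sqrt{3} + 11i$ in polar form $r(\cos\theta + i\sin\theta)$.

r = |z| = sqrt(a^2 + b^2) = sqrt((-11*sqrt(3))^2 + (11)^2) = sqrt(363 + 121) = sqrt(484) = 22
θ = arctan(b/a) = arctan(11/-19.0526) (quadrant-adjusted) = 150°
z = 22(cos 150° + i sin 150°)


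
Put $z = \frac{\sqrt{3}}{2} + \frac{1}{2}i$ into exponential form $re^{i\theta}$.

r = |z| = sqrt((sqrt(3)/2)^2 + (1/2)^2) = sqrt(3/4 + 1/4) = sqrt(1) = 1
θ = arctan(b/a) = arctan(0.5/0.866) (quadrant-adjusted) = 30° = π/6
z = 1e^(i*π/6)


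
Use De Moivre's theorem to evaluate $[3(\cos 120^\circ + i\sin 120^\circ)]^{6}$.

By De Moivre: z^n = r^n(cos(nθ) + i sin(nθ))
= 3^6(cos(6*120°) + i sin(6*120°))
= 729(cos 0° + i sin 0°)
= 729


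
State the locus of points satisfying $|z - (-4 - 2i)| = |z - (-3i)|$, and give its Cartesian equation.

|z - z1| = |z - z2| means z is equidistant from z1 and z2,
i.e. the perpendicular bisector of the segment from (-4, -2) to (0, -3) (midpoint (-2, -5/2)).
With z = x + yi, square both sides:
(x - (-4))^2 + (y - (-2))^2 = (x - 0)^2 + (y - (-3))^2
The x^2 and y^2 terms cancel: 8x + (-2)y = 9 - 20 = -11
Simplify: 8x - 2y = -11
Locus: Perpendicular bisector of the segment from (-4, -2) to (0, -3): the line 8x - 2y = -11


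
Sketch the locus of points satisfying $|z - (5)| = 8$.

|z - z0| = r describes a circle centered at z0 with radius r
Here z0 = 5 and r = 8
Locus: Circle centered at (5, 0) with radius 8


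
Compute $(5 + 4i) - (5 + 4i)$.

(5 - 5) + (4 - 4)i = 0


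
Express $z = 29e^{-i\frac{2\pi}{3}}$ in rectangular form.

a = r cos θ = 29 * -1/2 = -29/2
b = r sin θ = 29 * -sqrt(3)/2 = -29*sqrt(3)/2
z = -29/2 - (29*sqrt(3)/2)i


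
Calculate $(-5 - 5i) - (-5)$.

(-5 - (-5)) + (-5 - 0)i = -5i


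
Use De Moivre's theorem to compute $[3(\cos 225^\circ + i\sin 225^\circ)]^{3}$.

By De Moivre: z^n = r^n(cos(nθ) + i sin(nθ))
= 3^3(cos(3*225°) + i sin(3*225°))
= 27(cos 315° + i sin 315°)
= 27*sqrt(2)/2 - (27*sqrt(2)/2)i


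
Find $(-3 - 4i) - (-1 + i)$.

(-3 - (-1)) + (-4 - 1)i = -2 - 5i


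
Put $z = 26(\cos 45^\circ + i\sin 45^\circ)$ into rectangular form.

a = r cos θ = 26 * sqrt(2)/2 = 13*sqrt(2)
b = r sin θ = 26 * sqrt(2)/2 = 13*sqrt(2)
z = 13*sqrt(2) + 13*sqrt(2)i


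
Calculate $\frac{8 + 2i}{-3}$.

Divisor is real, so divide each part by -3:
= -8/3 - (2/3)i


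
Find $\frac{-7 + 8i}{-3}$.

Divisor is real, so divide each part by -3:
= 7/3 - (8/3)i


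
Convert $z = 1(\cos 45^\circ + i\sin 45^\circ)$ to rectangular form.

a = r cos θ = 1 * sqrt(2)/2 = sqrt(2)/2
b = r sin θ = 1 * sqrt(2)/2 = sqrt(2)/2
z = sqrt(2)/2 + (sqrt(2)/2)i


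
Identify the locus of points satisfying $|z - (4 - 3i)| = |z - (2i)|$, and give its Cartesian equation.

|z - z1| = |z - z2| means z is equidistant from z1 and z2,
i.e. the perpendicular bisector of the segment from (4, -3) to (0, 2) (midpoint (2, -1/2)).
With z = x + yi, square both sides:
(x - 4)^2 + (y - (-3))^2 = (x - 0)^2 + (y - 2)^2
The x^2 and y^2 terms cancel: -8x + 10y = 4 - 25 = -21
Simplify: 8x - 10y = 21
Locus: Perpendicular bisector of the segment from (4, -3) to (0, 2): the line 8x - 10y = 21


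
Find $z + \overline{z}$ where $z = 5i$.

z + conjugate(z) = (a + bi) + (a - bi) = 2a
= 2 * 0 = 0


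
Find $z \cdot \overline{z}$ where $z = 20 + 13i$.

z * conjugate(z) = |z|^2 = a^2 + b^2
= 20^2 + 13^2 = 569


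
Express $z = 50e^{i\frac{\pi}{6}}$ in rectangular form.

a = r cos θ = 50 * sqrt(3)/2 = 25*sqrt(3)
b = r sin θ = 50 * 1/2 = 25
z = 25*sqrt(3) + 25i


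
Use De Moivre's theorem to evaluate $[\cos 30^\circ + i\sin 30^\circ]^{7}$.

By De Moivre: z^n = r^n(cos(nθ) + i sin(nθ))
= 1^7(cos(7*30°) + i sin(7*30°))
= 1(cos 210° + i sin 210°)
= -sqrt(3)/2 - (1/2)i


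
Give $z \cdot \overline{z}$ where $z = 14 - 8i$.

z * conjugate(z) = |z|^2 = a^2 + b^2
= 14^2 + (-8)^2 = 260


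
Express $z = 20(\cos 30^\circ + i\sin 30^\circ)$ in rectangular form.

a = r cos θ = 20 * sqrt(3)/2 = 10*sqrt(3)
b = r sin θ = 20 * 1/2 = 10
z = 10*sqrt(3) + 10i
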